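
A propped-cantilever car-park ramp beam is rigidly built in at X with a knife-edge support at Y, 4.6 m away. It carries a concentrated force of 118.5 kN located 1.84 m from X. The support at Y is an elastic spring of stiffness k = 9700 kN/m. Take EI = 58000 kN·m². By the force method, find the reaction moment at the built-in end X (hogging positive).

M_X = 122.3 kN·m

Choose R_Y as the redundant. The primary structure is the cantilever fixed at X.
Deflection at Y on the released cantilever, summing each load's contribution:
  point load 118.5 at a = 1.84: Pa²(3L − a)/(6EI) = 799.7/EI
Tip deflection under a unit load at Y: L³/(3EI) = 32.45/EI.
With EI = 58000 kN·m²: δ_0 = 0.013788 m and δ_{YY} = 0.000559 m/kN.
Compatibility — the spring shortens by R_Y/k under the reaction it provides: δ_0 − R_Y·δ_{YY} = R_Y/k. With 1/k = 0.000103 m/kN, R_Y = δ_0 / (δ_{YY} + 1/k) = 0.013788 / (0.000559 + 0.000103) = 20.81 kN.
Moment equilibrium about X: M_X = Σ(load moments about X) − R_Y·L = 218 − 20.81×4.6 = 122.3 kN·m.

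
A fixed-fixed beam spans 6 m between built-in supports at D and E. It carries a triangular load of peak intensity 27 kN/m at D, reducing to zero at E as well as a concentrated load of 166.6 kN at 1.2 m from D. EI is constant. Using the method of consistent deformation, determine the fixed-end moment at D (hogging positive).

Take the two fixed-end moments M_D, M_E as redundants; the released structure is the simple span DE.
End rotations of the released simple span under the applied load (×1/EI):
  at D: triangular load, peak 27: w₀L³/(45EI) = 129.6/EI
  at E: triangular load, peak 27: 7w₀L³/(360EI) = 113.4/EI
  at D: point load 166.6 at a = 1.2: Pab(L + b)/(6LEI) = 287.9/EI
  at E: point load 166.6 at a = 1.2: Pab(L + a)/(6LEI) = 191.9/EI
  θ_D0 = 417.5/EI,  θ_E0 = 305.3/EI
Flexibility coefficients: a unit moment at one end gives L/(3EI) there and L/(6EI) at the far end, so f₁₁ = f₂₂ = 2/EI and f₁₂ = f₂₁ = 1/EI.
Compatibility — zero rotation at each built-in end:
  2 M_D + 1 M_E = 417.5
  1 M_D + 2 M_E = 305.3
Solving the pair gives M_D = 176.5 kN·m and M_E = 64.39 kN·m (hogging).

M_D = 176.5 kN·m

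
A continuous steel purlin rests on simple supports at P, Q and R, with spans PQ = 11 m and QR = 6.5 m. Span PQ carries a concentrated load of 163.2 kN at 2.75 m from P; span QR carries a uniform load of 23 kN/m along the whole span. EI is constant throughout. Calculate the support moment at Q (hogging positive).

M_Q = 177.4 kN·m

Insert a hinge at Q; M_Q is the redundant, and each span becomes simply supported.
Rotations at Q on the released spans (each span's end-slope, ×1/EI):
  span PQ: point load 163.2 at a = 2.75: Pab(L + a)/(6LEI) = 771.4/EI
  span QR: UDL 23: wL³/(24EI) = 263.2/EI
  relative rotation θ_0 = (771.4 + 263.2)/EI = 1035/EI
A unit hogging moment at Q produces rotation L₁/(3EI) + L₂/(3EI) = 5.833/EI.
Slope continuity at Q: θ_0 = M_Q·5.833/EI, so M_Q = 1035/5.833 = 177.4 kN·m (hogging).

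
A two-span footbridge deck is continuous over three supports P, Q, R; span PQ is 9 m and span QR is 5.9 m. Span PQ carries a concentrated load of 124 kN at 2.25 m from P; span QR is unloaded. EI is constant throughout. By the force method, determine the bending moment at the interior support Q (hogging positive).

M_Q = 79 kN·m

Take M_Q as the redundant. Released structure: two simple spans PQ and QR with a hinge at Q.
End slopes at the hinge Q, treating each span as simply supported:
  span PQ: point load 124 at a = 2.25: Pab(L + a)/(6LEI) = 392.3/EI
  relative rotation θ_0 = (392.3 + 0)/EI = 392.3/EI
A unit hogging moment at Q produces rotation L₁/(3EI) + L₂/(3EI) = 4.967/EI.
Compatibility: M_Q·(L₁+L₂)/(3EI) = θ_0, giving M_Q = 79 kN·m (hogging).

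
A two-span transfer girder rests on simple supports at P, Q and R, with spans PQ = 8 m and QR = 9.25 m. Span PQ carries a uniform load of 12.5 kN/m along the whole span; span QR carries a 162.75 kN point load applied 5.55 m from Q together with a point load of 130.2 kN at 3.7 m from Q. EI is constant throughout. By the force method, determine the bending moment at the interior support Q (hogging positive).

M_Q = 306 kN·m

Insert a hinge at Q; M_Q is the redundant, and each span becomes simply supported.
End slopes at the hinge Q, treating each span as simply supported:
  span PQ: UDL 12.5: wL³/(24EI) = 266.7/EI
  span QR: point load 162.75 at a = 5.55: Pab(L + b)/(6LEI) = 779.8/EI
  span QR: point load 130.2 at a = 3.7: Pab(L + b)/(6LEI) = 713/EI
  relative rotation θ_0 = (266.7 + 1493)/EI = 1759/EI
A unit hogging moment at Q produces rotation L₁/(3EI) + L₂/(3EI) = 5.75/EI.
Slope continuity at Q: θ_0 = M_Q·5.75/EI, so M_Q = 1759/5.75 = 306 kN·m (hogging).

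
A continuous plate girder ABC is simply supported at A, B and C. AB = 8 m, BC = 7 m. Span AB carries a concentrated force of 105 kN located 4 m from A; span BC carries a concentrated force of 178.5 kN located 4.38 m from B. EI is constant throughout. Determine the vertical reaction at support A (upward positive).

R_A = 30.27 kN

Take M_B as the redundant. Released structure: two simple spans AB and BC with a hinge at B.
Discontinuity in slope at B on the released structure — sum the simple-span end rotations:
  span AB: point load 105 at a = 4: Pab(L + a)/(6LEI) = 420/EI
  span BC: point load 178.5 at a = 4.38: Pab(L + b)/(6LEI) = 469.2/EI
  relative rotation θ_0 = (420 + 469.2)/EI = 889.2/EI
A unit hogging moment at B produces rotation L₁/(3EI) + L₂/(3EI) = 5/EI.
Slope continuity at B: θ_0 = M_B·5/EI, so M_B = 889.2/5 = 177.8 kN·m (hogging).
Span AB, ΣM about A with M_B applied at B: R_B^{AB}·8 = 420 + 177.8, so R_B^{AB} = 74.73 kN and R_A = 105 − 74.73 = 30.27 kN.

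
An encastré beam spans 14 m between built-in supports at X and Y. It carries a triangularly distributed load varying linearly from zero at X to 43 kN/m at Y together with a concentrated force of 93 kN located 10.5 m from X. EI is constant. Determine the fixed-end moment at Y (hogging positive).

Take the two fixed-end moments M_X, M_Y as redundants; the released structure is the simple span XY.
On the primary (simply-supported) span, the end slopes from the loading are:
  at X: triangular load, peak 43: 7w₀L³/(360EI) = 2294/EI
  at Y: triangular load, peak 43: w₀L³/(45EI) = 2622/EI
  at X: point load 93 at a = 10.5: Pab(L + b)/(6LEI) = 712/EI
  at Y: point load 93 at a = 10.5: Pab(L + a)/(6LEI) = 996.8/EI
  θ_X0 = 3006/EI,  θ_Y0 = 3619/EI
Flexibility coefficients: a unit moment at one end gives L/(3EI) there and L/(6EI) at the far end, so f₁₁ = f₂₂ = 4.667/EI and f₁₂ = f₂₁ = 2.333/EI.
Compatibility — zero rotation at each built-in end:
  4.667 M_X + 2.333 M_Y = 3006
  2.333 M_X + 4.667 M_Y = 3619
Solving the pair gives M_X = 342 kN·m and M_Y = 604.5 kN·m (hogging).

M_Y = 604.5 kN·m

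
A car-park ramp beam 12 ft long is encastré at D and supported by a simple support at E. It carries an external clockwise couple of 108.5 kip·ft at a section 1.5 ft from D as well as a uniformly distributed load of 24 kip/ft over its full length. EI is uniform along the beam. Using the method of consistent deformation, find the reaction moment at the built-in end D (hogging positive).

Remove the prop at E; the released (primary) structure is a cantilever built in at D.
Free-end deflection of the primary structure under the applied loading (downward +):
  clockwise couple 108.5 at a = 1.5: M₀a(2L − a)/(2EI) = 1831/EI
  UDL 24: wL⁴/(8EI) = 62208/EI
  δ_0 = 64039/EI
Tip deflection under a unit load at E: L³/(3EI) = 576/EI.
The prop prevents deflection at E: R_E = δ_0/δ_{EE} = 64039/576 = 111.2 kip.
Moment equilibrium about D: M_D = Σ(load moments about D) − R_E·L = 1836 − 111.2×12 = 502.4 kip·ft.

M_D = 502.4 kip·ft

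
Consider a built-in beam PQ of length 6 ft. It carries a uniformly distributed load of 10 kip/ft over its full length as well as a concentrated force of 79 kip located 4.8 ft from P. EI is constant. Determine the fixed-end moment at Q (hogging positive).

Take the two fixed-end moments M_P, M_Q as redundants; the released structure is the simple span PQ.
Simple-span end rotations at P and Q under the given loads:
  at P: UDL 10: wL³/(24EI) = 90/EI
  at Q: UDL 10: wL³/(24EI) = 90/EI
  at P: point load 79 at a = 4.8: Pab(L + b)/(6LEI) = 91.01/EI
  at Q: point load 79 at a = 4.8: Pab(L + a)/(6LEI) = 136.5/EI
  θ_P0 = 181/EI,  θ_Q0 = 226.5/EI
Flexibility coefficients: a unit moment at one end gives L/(3EI) there and L/(6EI) at the far end, so f₁₁ = f₂₂ = 2/EI and f₁₂ = f₂₁ = 1/EI.
Compatibility — zero rotation at each built-in end:
  2 M_P + 1 M_Q = 181
  1 M_P + 2 M_Q = 226.5
Solving the pair gives M_P = 45.17 kip·ft and M_Q = 90.67 kip·ft (hogging).

M_Q = 90.67 kip·ft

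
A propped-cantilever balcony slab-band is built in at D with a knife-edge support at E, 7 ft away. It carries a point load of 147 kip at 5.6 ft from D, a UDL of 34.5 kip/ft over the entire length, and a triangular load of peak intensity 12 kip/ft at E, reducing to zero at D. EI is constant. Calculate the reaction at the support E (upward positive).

Remove the prop at E; the released (primary) structure is a cantilever built in at D.
Primary-structure tip deflection at E by superposition:
  point load 147 at a = 5.6: Pa²(3L − a)/(6EI) = 11832/EI
  UDL 34.5: wL⁴/(8EI) = 10354/EI
  triangular load, peak 12 at the free end: 11w₀L⁴/(120EI) = 2641/EI
  δ_0 = 24828/EI
Flexibility coefficient — unit upward force at E: δ_{EE} = L³/(3EI) = 114.3/EI.
The prop prevents deflection at E: R_E = δ_0/δ_{EE} = 24828/114.3 = 217.2 kip.

R_E = 217.2 kip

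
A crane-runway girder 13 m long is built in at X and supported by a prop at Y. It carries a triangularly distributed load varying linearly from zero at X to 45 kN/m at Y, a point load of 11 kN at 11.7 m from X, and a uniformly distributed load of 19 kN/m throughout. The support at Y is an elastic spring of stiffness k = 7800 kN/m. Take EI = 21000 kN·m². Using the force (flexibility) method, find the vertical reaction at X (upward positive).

Choose R_Y as the redundant. The primary structure is the cantilever fixed at X.
Downward deflection at the released point Y due to the loads:
  triangular load, peak 45 at the free end: 11w₀L⁴/(120EI) = 117814/EI
  point load 11 at a = 11.7: Pa²(3L − a)/(6EI) = 6851/EI
  UDL 19: wL⁴/(8EI) = 67832/EI
  δ_0 = 192498/EI
Flexibility coefficient — unit upward force at Y: δ_{YY} = L³/(3EI) = 732.3/EI.
With EI = 21000 kN·m²: δ_0 = 9.1666 m and δ_{YY} = 0.034873 m/kN.
Compatibility — the spring shortens by R_Y/k under the reaction it provides: δ_0 − R_Y·δ_{YY} = R_Y/k. With 1/k = 0.000128 m/kN, R_Y = δ_0 / (δ_{YY} + 1/k) = 9.1666 / (0.034873 + 0.000128) = 261.9 kN.
Vertical equilibrium: R_X = ΣP − R_Y = 550.5 − 261.9 = 288.6 kN.

R_X = 288.6 kN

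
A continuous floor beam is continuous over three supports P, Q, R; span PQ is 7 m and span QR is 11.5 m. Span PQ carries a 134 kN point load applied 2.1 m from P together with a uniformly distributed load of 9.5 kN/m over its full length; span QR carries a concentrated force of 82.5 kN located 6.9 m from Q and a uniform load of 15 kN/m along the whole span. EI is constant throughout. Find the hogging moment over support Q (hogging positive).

M_Q = 323.7 kN·m

Release continuity at Q by inserting a hinge; the redundant is the internal moment M_Q. The primary structure is two simply-supported spans PQ and QR.
Discontinuity in slope at Q on the released structure — sum the simple-span end rotations:
  span PQ: point load 134 at a = 2.1: Pab(L + a)/(6LEI) = 298.8/EI
  span PQ: UDL 9.5: wL³/(24EI) = 135.8/EI
  span QR: point load 82.5 at a = 6.9: Pab(L + b)/(6LEI) = 611/EI
  span QR: UDL 15: wL³/(24EI) = 950.5/EI
  relative rotation θ_0 = (434.5 + 1562)/EI = 1996/EI
A unit hogging moment at Q produces rotation L₁/(3EI) + L₂/(3EI) = 6.167/EI.
Compatibility: M_Q·(L₁+L₂)/(3EI) = θ_0, giving M_Q = 323.7 kN·m (hogging).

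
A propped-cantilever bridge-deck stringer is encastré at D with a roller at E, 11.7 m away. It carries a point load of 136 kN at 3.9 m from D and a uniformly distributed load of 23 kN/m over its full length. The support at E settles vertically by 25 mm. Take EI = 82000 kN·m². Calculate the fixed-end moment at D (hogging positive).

M_D = 733.2 kN·m

Remove the prop at E; the released (primary) structure is a cantilever built in at D.
Deflection at E on the released cantilever, summing each load's contribution:
  point load 136 at a = 3.9: Pa²(3L − a)/(6EI) = 10757/EI
  UDL 23: wL⁴/(8EI) = 53874/EI
  δ_0 = 64631/EI
Tip deflection under a unit load at E: L³/(3EI) = 533.9/EI.
With EI = 82000 kN·m²: δ_0 = 0.78818 m and δ_{EE} = 0.006511 m/kN.
Compatibility — the beam at E must follow the support down by 0.025 m: δ_0 − R_E·δ_{EE} = 0.025, so R_E = (0.78818 − 0.025)/0.006511 = 117.2 kN.
Moment equilibrium about D: M_D = Σ(load moments about D) − R_E·L = 2105 − 117.2×11.7 = 733.2 kN·m.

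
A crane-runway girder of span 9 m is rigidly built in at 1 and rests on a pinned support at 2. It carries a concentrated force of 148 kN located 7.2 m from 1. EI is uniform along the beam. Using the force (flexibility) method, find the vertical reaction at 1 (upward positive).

R_1 = 43.81 kN

Choose R_2 as the redundant. The primary structure is the cantilever fixed at 1.
Deflection at 2 on the released cantilever, summing each load's contribution:
  point load 148 at a = 7.2: Pa²(3L − a)/(6EI) = 25319/EI
Flexibility coefficient — unit upward force at 2: δ_{22} = L³/(3EI) = 243/EI.
Compatibility at 2: δ_0 − R_2·δ_{22} = 0, so R_2 = 25319/243 = 104.2 kN.
Vertical equilibrium: R_1 = ΣP − R_2 = 148 − 104.2 = 43.81 kN.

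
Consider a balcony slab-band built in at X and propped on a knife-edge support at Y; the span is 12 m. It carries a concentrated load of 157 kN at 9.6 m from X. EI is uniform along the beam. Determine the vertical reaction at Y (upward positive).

Take the reaction at Y as the redundant and release it; the primary structure is a cantilever fixed at X.
Deflection at Y on the released cantilever, summing each load's contribution:
  point load 157 at a = 9.6: Pa²(3L − a)/(6EI) = 63664/EI
Flexibility coefficient — unit upward force at Y: δ_{YY} = L³/(3EI) = 576/EI.
The prop prevents deflection at Y: R_Y = δ_0/δ_{YY} = 63664/576 = 110.5 kN.

R_Y = 110.5 kN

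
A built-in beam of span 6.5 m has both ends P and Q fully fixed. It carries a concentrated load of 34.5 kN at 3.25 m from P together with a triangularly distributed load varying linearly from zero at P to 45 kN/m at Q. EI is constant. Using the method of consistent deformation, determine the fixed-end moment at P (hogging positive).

M_P = 91.41 kN·m

Take the two fixed-end moments M_P, M_Q as redundants; the released structure is the simple span PQ.
End rotations of the released simple span under the applied load (×1/EI):
  at P: point load 34.5 at a = 3.25: Pab(L + b)/(6LEI) = 91.1/EI
  at Q: point load 34.5 at a = 3.25: Pab(L + a)/(6LEI) = 91.1/EI
  at P: triangular load, peak 45: 7w₀L³/(360EI) = 240.3/EI
  at Q: triangular load, peak 45: w₀L³/(45EI) = 274.6/EI
  θ_P0 = 331.4/EI,  θ_Q0 = 365.7/EI
Flexibility coefficients: a unit moment at one end gives L/(3EI) there and L/(6EI) at the far end, so f₁₁ = f₂₂ = 2.167/EI and f₁₂ = f₂₁ = 1.083/EI.
Compatibility — zero rotation at each built-in end:
  2.167 M_P + 1.083 M_Q = 331.4
  1.083 M_P + 2.167 M_Q = 365.7
Solving the pair gives M_P = 91.41 kN·m and M_Q = 123.1 kN·m (hogging).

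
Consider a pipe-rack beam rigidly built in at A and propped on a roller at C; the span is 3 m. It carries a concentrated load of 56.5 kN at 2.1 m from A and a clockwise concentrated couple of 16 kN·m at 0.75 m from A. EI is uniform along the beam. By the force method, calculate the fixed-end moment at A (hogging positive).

Remove the prop at C; the released (primary) structure is a cantilever built in at A.
Free-end deflection of the primary structure under the applied loading (downward +):
  point load 56.5 at a = 2.1: Pa²(3L − a)/(6EI) = 286.5/EI
  clockwise couple 16 at a = 0.75: M₀a(2L − a)/(2EI) = 31.5/EI
  δ_0 = 318/EI
Flexibility coefficient — unit upward force at C: δ_{CC} = L³/(3EI) = 9/EI.
The prop prevents deflection at C: R_C = δ_0/δ_{CC} = 318/9 = 35.34 kN.
Moment equilibrium about A: M_A = Σ(load moments about A) − R_C·L = 134.7 − 35.34×3 = 28.64 kN·m.

M_A = 28.64 kN·m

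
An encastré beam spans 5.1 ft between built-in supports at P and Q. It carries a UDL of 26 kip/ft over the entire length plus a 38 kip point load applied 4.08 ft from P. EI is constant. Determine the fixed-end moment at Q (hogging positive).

M_Q = 81.16 kip·ft

Take the two fixed-end moments M_P, M_Q as redundants; the released structure is the simple span PQ.
On the primary (simply-supported) span, the end slopes from the loading are:
  at P: UDL 26: wL³/(24EI) = 143.7/EI
  at Q: UDL 26: wL³/(24EI) = 143.7/EI
  at P: point load 38 at a = 4.08: Pab(L + b)/(6LEI) = 31.63/EI
  at Q: point load 38 at a = 4.08: Pab(L + a)/(6LEI) = 47.44/EI
  θ_P0 = 175.3/EI,  θ_Q0 = 191.1/EI
Flexibility coefficients: a unit moment at one end gives L/(3EI) there and L/(6EI) at the far end, so f₁₁ = f₂₂ = 1.7/EI and f₁₂ = f₂₁ = 0.85/EI.
Compatibility — zero rotation at each built-in end:
  1.7 M_P + 0.85 M_Q = 175.3
  0.85 M_P + 1.7 M_Q = 191.1
Solving the pair gives M_P = 62.56 kip·ft and M_Q = 81.16 kip·ft (hogging).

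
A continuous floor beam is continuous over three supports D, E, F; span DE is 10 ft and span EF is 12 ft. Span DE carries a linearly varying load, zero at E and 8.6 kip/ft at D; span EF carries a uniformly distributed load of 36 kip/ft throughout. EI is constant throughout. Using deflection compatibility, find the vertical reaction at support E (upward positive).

R_E = 299.3 kip

Take M_E as the redundant. Released structure: two simple spans DE and EF with a hinge at E.
Discontinuity in slope at E on the released structure — sum the simple-span end rotations:
  span DE: triangular load, peak 8.6: 7w₀L³/(360EI) = 167.2/EI
  span EF: UDL 36: wL³/(24EI) = 2592/EI
  relative rotation θ_0 = (167.2 + 2592)/EI = 2759/EI
A unit hogging moment at E produces rotation L₁/(3EI) + L₂/(3EI) = 7.333/EI.
Compatibility: M_E·(L₁+L₂)/(3EI) = θ_0, giving M_E = 376.3 kip·ft (hogging).
Span DE, ΣM about D with M_E applied at E: R_E^{DE}·10 = 143.3 + 376.3, so R_E^{DE} = 51.96 kip and R_D = 43 − 51.96 = -8.959 kip.
Span EF, ΣM about F: R_E^{EF}·12 = 2592 + 376.3, so R_E^{EF} = 247.4 kip and R_F = 432 − 247.4 = 184.6 kip.
R_E = 51.96 + 247.4 = 299.3 kip.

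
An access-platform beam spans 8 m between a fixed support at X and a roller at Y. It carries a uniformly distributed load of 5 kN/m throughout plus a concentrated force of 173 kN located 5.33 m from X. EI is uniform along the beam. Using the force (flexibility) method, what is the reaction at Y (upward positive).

Choose R_Y as the redundant. The primary structure is the cantilever fixed at X.
Downward deflection at the released point Y due to the loads:
  UDL 5: wL⁴/(8EI) = 2560/EI
  point load 173 at a = 5.33: Pa²(3L − a)/(6EI) = 15293/EI
  δ_0 = 17853/EI
Tip deflection under a unit load at Y: L³/(3EI) = 170.7/EI.
Compatibility at Y: δ_0 − R_Y·δ_{YY} = 0, so R_Y = 17853/170.7 = 104.6 kN.

R_Y = 104.6 kN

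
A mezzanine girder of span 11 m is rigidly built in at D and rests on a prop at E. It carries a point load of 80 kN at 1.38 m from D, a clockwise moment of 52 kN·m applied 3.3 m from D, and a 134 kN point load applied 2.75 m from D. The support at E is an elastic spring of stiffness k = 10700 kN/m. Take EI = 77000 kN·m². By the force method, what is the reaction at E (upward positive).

R_E = 16.67 kN

Choose R_E as the redundant. The primary structure is the cantilever fixed at D.
Downward deflection at the released point E due to the loads:
  point load 80 at a = 1.38: Pa²(3L − a)/(6EI) = 802.9/EI
  clockwise couple 52 at a = 3.3: M₀a(2L − a)/(2EI) = 1604/EI
  point load 134 at a = 2.75: Pa²(3L − a)/(6EI) = 5109/EI
  δ_0 = 7516/EI
Tip deflection under a unit load at E: L³/(3EI) = 443.7/EI.
With EI = 77000 kN·m²: δ_0 = 0.097616 m and δ_{EE} = 0.005762 m/kN.
Compatibility — the spring shortens by R_E/k under the reaction it provides: δ_0 − R_E·δ_{EE} = R_E/k. With 1/k = 0.000093 m/kN, R_E = δ_0 / (δ_{EE} + 1/k) = 0.097616 / (0.005762 + 0.000093) = 16.67 kN.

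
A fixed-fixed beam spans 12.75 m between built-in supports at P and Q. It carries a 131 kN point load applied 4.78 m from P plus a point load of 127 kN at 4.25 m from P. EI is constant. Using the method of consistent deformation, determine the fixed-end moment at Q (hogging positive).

Take the two fixed-end moments M_P, M_Q as redundants; the released structure is the simple span PQ.
End rotations of the released simple span under the applied load (×1/EI):
  at P: point load 131 at a = 4.78: Pab(L + b)/(6LEI) = 1352/EI
  at Q: point load 131 at a = 4.78: Pab(L + a)/(6LEI) = 1144/EI
  at P: point load 127 at a = 4.25: Pab(L + b)/(6LEI) = 1274/EI
  at Q: point load 127 at a = 4.25: Pab(L + a)/(6LEI) = 1020/EI
  θ_P0 = 2626/EI,  θ_Q0 = 2163/EI
Flexibility coefficients: a unit moment at one end gives L/(3EI) there and L/(6EI) at the far end, so f₁₁ = f₂₂ = 4.25/EI and f₁₂ = f₂₁ = 2.125/EI.
Compatibility — zero rotation at each built-in end:
  4.25 M_P + 2.125 M_Q = 2626
  2.125 M_P + 4.25 M_Q = 2163
Solving the pair gives M_P = 484.6 kN·m and M_Q = 266.7 kN·m (hogging).

M_Q = 266.7 kN·m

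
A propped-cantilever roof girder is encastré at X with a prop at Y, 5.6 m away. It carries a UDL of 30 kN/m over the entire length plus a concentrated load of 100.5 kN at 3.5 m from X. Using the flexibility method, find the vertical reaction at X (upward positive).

Choose R_Y as the redundant. The primary structure is the cantilever fixed at X.
Primary-structure tip deflection at Y by superposition:
  UDL 30: wL⁴/(8EI) = 3688/EI
  point load 100.5 at a = 3.5: Pa²(3L − a)/(6EI) = 2729/EI
  δ_0 = 6417/EI
Flexibility coefficient — unit upward force at Y: δ_{YY} = L³/(3EI) = 58.54/EI.
Compatibility at Y: δ_0 − R_Y·δ_{YY} = 0, so R_Y = 6417/58.54 = 109.6 kN.
Vertical equilibrium: R_X = ΣP − R_Y = 268.5 − 109.6 = 158.9 kN.

R_X = 158.9 kN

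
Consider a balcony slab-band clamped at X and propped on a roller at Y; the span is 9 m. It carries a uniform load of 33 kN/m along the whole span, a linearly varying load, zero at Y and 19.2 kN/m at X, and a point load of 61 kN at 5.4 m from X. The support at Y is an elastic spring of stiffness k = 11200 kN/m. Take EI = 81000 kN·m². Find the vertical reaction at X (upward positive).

Remove the prop at Y; the released (primary) structure is a cantilever built in at X.
Deflection at Y on the released cantilever, summing each load's contribution:
  UDL 33: wL⁴/(8EI) = 27064/EI
  triangular load, peak 19.2 at the fixed end: w₀L⁴/(30EI) = 4199/EI
  point load 61 at a = 5.4: Pa²(3L − a)/(6EI) = 6404/EI
  δ_0 = 37667/EI
Tip deflection under a unit load at Y: L³/(3EI) = 243/EI.
With EI = 81000 kN·m²: δ_0 = 0.46502 m and δ_{YY} = 0.003 m/kN.
Compatibility — the spring shortens by R_Y/k under the reaction it provides: δ_0 − R_Y·δ_{YY} = R_Y/k. With 1/k = 0.000089 m/kN, R_Y = δ_0 / (δ_{YY} + 1/k) = 0.46502 / (0.003 + 0.000089) = 150.5 kN.
Vertical equilibrium: R_X = ΣP − R_Y = 444.4 − 150.5 = 293.9 kN.

R_X = 293.9 kN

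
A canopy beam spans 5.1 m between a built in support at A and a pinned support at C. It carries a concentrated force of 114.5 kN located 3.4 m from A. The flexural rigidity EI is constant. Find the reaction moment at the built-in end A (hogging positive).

M_A = 86.51 kN·m

Choose R_C as the redundant. The primary structure is the cantilever fixed at A.
Free-end deflection of the primary structure under the applied loading (downward +):
  point load 114.5 at a = 3.4: Pa²(3L − a)/(6EI) = 2625/EI
Flexibility coefficient — unit upward force at C: δ_{CC} = L³/(3EI) = 44.22/EI.
Compatibility at C: δ_0 − R_C·δ_{CC} = 0, so R_C = 2625/44.22 = 59.37 kN.
Moment equilibrium about A: M_A = Σ(load moments about A) − R_C·L = 389.3 − 59.37×5.1 = 86.51 kN·m.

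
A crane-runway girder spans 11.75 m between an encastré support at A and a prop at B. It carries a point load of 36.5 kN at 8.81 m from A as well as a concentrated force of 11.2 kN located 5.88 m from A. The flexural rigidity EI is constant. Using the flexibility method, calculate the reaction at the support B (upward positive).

Choose R_B as the redundant. The primary structure is the cantilever fixed at A.
Primary-structure tip deflection at B by superposition:
  point load 36.5 at a = 8.81: Pa²(3L − a)/(6EI) = 12484/EI
  point load 11.2 at a = 5.88: Pa²(3L − a)/(6EI) = 1896/EI
  δ_0 = 14380/EI
Tip deflection under a unit load at B: L³/(3EI) = 540.7/EI.
Compatibility at B: δ_0 − R_B·δ_{BB} = 0, so R_B = 14380/540.7 = 26.59 kN.

R_B = 26.59 kN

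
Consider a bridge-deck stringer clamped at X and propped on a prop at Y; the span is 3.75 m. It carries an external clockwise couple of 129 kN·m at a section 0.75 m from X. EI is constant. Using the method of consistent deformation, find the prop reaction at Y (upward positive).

R_Y = 18.58 kN

Release the roller at Y. Primary structure: cantilever fixed at X.
Downward deflection at the released point Y due to the loads:
  clockwise couple 129 at a = 0.75: M₀a(2L − a)/(2EI) = 326.5/EI
Flexibility coefficient — unit upward force at Y: δ_{YY} = L³/(3EI) = 17.58/EI.
Compatibility at Y: δ_0 − R_Y·δ_{YY} = 0, so R_Y = 326.5/17.58 = 18.58 kN.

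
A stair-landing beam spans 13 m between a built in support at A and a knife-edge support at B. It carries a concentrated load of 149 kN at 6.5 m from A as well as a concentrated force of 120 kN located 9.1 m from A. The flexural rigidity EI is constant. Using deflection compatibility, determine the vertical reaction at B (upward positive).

R_B = 114.2 kN

Take the reaction at B as the redundant and release it; the primary structure is a cantilever fixed at A.
Deflection at B on the released cantilever, summing each load's contribution:
  point load 149 at a = 6.5: Pa²(3L − a)/(6EI) = 34099/EI
  point load 120 at a = 9.1: Pa²(3L − a)/(6EI) = 49520/EI
  δ_0 = 83620/EI
Flexibility coefficient — unit upward force at B: δ_{BB} = L³/(3EI) = 732.3/EI.
Compatibility at B: δ_0 − R_B·δ_{BB} = 0, so R_B = 83620/732.3 = 114.2 kN.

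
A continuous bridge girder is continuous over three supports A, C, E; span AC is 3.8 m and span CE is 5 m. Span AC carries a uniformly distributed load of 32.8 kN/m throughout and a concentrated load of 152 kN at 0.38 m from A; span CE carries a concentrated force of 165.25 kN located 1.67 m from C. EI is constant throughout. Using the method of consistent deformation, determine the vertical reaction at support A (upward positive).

Release continuity at C by inserting a hinge; the redundant is the internal moment M_C. The primary structure is two simply-supported spans AC and CE.
End slopes at the hinge C, treating each span as simply supported:
  span AC: UDL 32.8: wL³/(24EI) = 74.99/EI
  span AC: point load 152 at a = 0.38: Pab(L + a)/(6LEI) = 36.22/EI
  span CE: point load 165.25 at a = 1.67: Pab(L + b)/(6LEI) = 255.2/EI
  relative rotation θ_0 = (111.2 + 255.2)/EI = 366.4/EI
A unit hogging moment at C produces rotation L₁/(3EI) + L₂/(3EI) = 2.933/EI.
Slope continuity at C: θ_0 = M_C·2.933/EI, so M_C = 366.4/2.933 = 124.9 kN·m (hogging).
Span AC, ΣM about A with M_C applied at C: R_C^{AC}·3.8 = 294.6 + 124.9, so R_C^{AC} = 110.4 kN and R_A = 276.6 − 110.4 = 166.3 kN.

R_A = 166.3 kN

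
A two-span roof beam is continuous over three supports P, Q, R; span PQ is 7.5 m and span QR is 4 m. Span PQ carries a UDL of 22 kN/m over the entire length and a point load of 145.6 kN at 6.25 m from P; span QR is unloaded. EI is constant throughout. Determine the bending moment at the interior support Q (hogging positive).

M_Q = 191.6 kN·m

Release continuity at Q by inserting a hinge; the redundant is the internal moment M_Q. The primary structure is two simply-supported spans PQ and QR.
Discontinuity in slope at Q on the released structure — sum the simple-span end rotations:
  span PQ: UDL 22: wL³/(24EI) = 386.7/EI
  span PQ: point load 145.6 at a = 6.25: Pab(L + a)/(6LEI) = 347.6/EI
  relative rotation θ_0 = (734.3 + 0)/EI = 734.3/EI
A unit hogging moment at Q produces rotation L₁/(3EI) + L₂/(3EI) = 3.833/EI.
Compatibility: M_Q·(L₁+L₂)/(3EI) = θ_0, giving M_Q = 191.6 kN·m (hogging).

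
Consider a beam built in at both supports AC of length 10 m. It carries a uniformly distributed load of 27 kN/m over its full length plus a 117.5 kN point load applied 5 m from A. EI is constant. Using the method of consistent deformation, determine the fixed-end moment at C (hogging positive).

M_C = 371.9 kN·m

Take the two fixed-end moments M_A, M_C as redundants; the released structure is the simple span AC.
Simple-span end rotations at A and C under the given loads:
  at A: UDL 27: wL³/(24EI) = 1125/EI
  at C: UDL 27: wL³/(24EI) = 1125/EI
  at A: point load 117.5 at a = 5: Pab(L + b)/(6LEI) = 734.4/EI
  at C: point load 117.5 at a = 5: Pab(L + a)/(6LEI) = 734.4/EI
  θ_A0 = 1859/EI,  θ_C0 = 1859/EI
Flexibility coefficients: a unit moment at one end gives L/(3EI) there and L/(6EI) at the far end, so f₁₁ = f₂₂ = 3.333/EI and f₁₂ = f₂₁ = 1.667/EI.
Compatibility — zero rotation at each built-in end:
  3.333 M_A + 1.667 M_C = 1859
  1.667 M_A + 3.333 M_C = 1859
Solving the pair gives M_A = 371.9 kN·m and M_C = 371.9 kN·m (hogging).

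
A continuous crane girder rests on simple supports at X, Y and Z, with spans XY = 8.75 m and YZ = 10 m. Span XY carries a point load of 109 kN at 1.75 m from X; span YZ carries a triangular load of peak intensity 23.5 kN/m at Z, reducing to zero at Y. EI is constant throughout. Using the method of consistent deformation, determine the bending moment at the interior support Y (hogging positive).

Release continuity at Y by inserting a hinge; the redundant is the internal moment M_Y. The primary structure is two simply-supported spans XY and YZ.
Rotations at Y on the released spans (each span's end-slope, ×1/EI):
  span XY: point load 109 at a = 1.75: Pab(L + a)/(6LEI) = 267.1/EI
  span YZ: triangular load, peak 23.5: 7w₀L³/(360EI) = 456.9/EI
  relative rotation θ_0 = (267.1 + 456.9)/EI = 724/EI
A unit hogging moment at Y produces rotation L₁/(3EI) + L₂/(3EI) = 6.25/EI.
Slope continuity at Y: θ_0 = M_Y·6.25/EI, so M_Y = 724/6.25 = 115.8 kN·m (hogging).

M_Y = 115.8 kN·m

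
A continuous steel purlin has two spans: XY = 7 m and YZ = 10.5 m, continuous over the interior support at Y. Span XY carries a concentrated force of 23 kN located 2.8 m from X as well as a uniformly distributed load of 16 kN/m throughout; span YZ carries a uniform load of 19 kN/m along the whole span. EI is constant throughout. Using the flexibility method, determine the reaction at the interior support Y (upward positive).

R_Y = 214.3 kN

Release continuity at Y by inserting a hinge; the redundant is the internal moment M_Y. The primary structure is two simply-supported spans XY and YZ.
Discontinuity in slope at Y on the released structure — sum the simple-span end rotations:
  span XY: point load 23 at a = 2.8: Pab(L + a)/(6LEI) = 63.11/EI
  span XY: UDL 16: wL³/(24EI) = 228.7/EI
  span YZ: UDL 19: wL³/(24EI) = 916.5/EI
  relative rotation θ_0 = (291.8 + 916.5)/EI = 1208/EI
A unit hogging moment at Y produces rotation L₁/(3EI) + L₂/(3EI) = 5.833/EI.
Compatibility: M_Y·(L₁+L₂)/(3EI) = θ_0, giving M_Y = 207.1 kN·m (hogging).
Span XY, ΣM about X with M_Y applied at Y: R_Y^{XY}·7 = 456.4 + 207.1, so R_Y^{XY} = 94.79 kN and R_X = 135 − 94.79 = 40.21 kN.
Span YZ, ΣM about Z: R_Y^{YZ}·10.5 = 1047 + 207.1, so R_Y^{YZ} = 119.5 kN and R_Z = 199.5 − 119.5 = 80.02 kN.
R_Y = 94.79 + 119.5 = 214.3 kN.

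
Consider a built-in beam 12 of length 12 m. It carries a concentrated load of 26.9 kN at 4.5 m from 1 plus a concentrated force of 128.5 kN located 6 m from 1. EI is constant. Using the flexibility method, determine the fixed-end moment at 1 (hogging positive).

M_1 = 240 kN·m

Release both end moments; the primary structure is a simply-supported span 12 with redundants M_1 and M_2.
Simple-span end rotations at 1 and 2 under the given loads:
  at 1: point load 26.9 at a = 4.5: Pab(L + b)/(6LEI) = 245.9/EI
  at 2: point load 26.9 at a = 4.5: Pab(L + a)/(6LEI) = 208.1/EI
  at 1: point load 128.5 at a = 6: Pab(L + b)/(6LEI) = 1156/EI
  at 2: point load 128.5 at a = 6: Pab(L + a)/(6LEI) = 1156/EI
  θ_10 = 1402/EI,  θ_20 = 1365/EI
Flexibility coefficients: a unit moment at one end gives L/(3EI) there and L/(6EI) at the far end, so f₁₁ = f₂₂ = 4/EI and f₁₂ = f₂₁ = 2/EI.
Compatibility — zero rotation at each built-in end:
  4 M_1 + 2 M_2 = 1402
  2 M_1 + 4 M_2 = 1365
Solving the pair gives M_1 = 240 kN·m and M_2 = 221.1 kN·m (hogging).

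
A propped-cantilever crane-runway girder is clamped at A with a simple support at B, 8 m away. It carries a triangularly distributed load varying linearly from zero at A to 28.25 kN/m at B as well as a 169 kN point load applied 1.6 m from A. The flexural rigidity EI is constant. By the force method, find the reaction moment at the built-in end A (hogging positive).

Take the reaction at B as the redundant and release it; the primary structure is a cantilever fixed at A.
Primary-structure tip deflection at B by superposition:
  triangular load, peak 28.25 at the free end: 11w₀L⁴/(120EI) = 10607/EI
  point load 169 at a = 1.6: Pa²(3L − a)/(6EI) = 1615/EI
  δ_0 = 12222/EI
Flexibility coefficient — unit upward force at B: δ_{BB} = L³/(3EI) = 170.7/EI.
The prop prevents deflection at B: R_B = δ_0/δ_{BB} = 12222/170.7 = 71.61 kN.
Moment equilibrium about A: M_A = Σ(load moments about A) − R_B·L = 873.1 − 71.61×8 = 300.2 kN·m.

M_A = 300.2 kN·m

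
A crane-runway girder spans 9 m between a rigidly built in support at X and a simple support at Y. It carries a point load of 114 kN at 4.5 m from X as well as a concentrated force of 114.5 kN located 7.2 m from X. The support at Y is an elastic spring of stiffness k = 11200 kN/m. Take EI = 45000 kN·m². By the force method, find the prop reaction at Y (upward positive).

R_Y = 114.3 kN

Release the roller at Y. Primary structure: cantilever fixed at X.
Deflection at Y on the released cantilever, summing each load's contribution:
  point load 114 at a = 4.5: Pa²(3L − a)/(6EI) = 8657/EI
  point load 114.5 at a = 7.2: Pa²(3L − a)/(6EI) = 19588/EI
  δ_0 = 28245/EI
Flexibility coefficient — unit upward force at Y: δ_{YY} = L³/(3EI) = 243/EI.
With EI = 45000 kN·m²: δ_0 = 0.62766 m and δ_{YY} = 0.0054 m/kN.
Compatibility — the spring shortens by R_Y/k under the reaction it provides: δ_0 − R_Y·δ_{YY} = R_Y/k. With 1/k = 0.000089 m/kN, R_Y = δ_0 / (δ_{YY} + 1/k) = 0.62766 / (0.0054 + 0.000089) = 114.3 kN.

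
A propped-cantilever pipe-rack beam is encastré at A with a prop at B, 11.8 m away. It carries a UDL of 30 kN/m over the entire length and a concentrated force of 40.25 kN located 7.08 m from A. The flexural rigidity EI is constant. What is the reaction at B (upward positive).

R_B = 150.1 kN

Choose R_B as the redundant. The primary structure is the cantilever fixed at A.
Downward deflection at the released point B due to the loads:
  UDL 30: wL⁴/(8EI) = 72704/EI
  point load 40.25 at a = 7.08: Pa²(3L − a)/(6EI) = 9523/EI
  δ_0 = 82227/EI
Tip deflection under a unit load at B: L³/(3EI) = 547.7/EI.
Compatibility at B: δ_0 − R_B·δ_{BB} = 0, so R_B = 82227/547.7 = 150.1 kN.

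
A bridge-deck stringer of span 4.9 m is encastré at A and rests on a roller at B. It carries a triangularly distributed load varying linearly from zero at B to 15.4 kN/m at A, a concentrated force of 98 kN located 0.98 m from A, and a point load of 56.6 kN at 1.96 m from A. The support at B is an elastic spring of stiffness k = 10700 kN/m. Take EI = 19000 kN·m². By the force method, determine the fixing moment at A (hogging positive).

M_A = 152.3 kN·m

Release the roller at B. Primary structure: cantilever fixed at A.
Downward deflection at the released point B due to the loads:
  triangular load, peak 15.4 at the fixed end: w₀L⁴/(30EI) = 295.9/EI
  point load 98 at a = 0.98: Pa²(3L − a)/(6EI) = 215.2/EI
  point load 56.6 at a = 1.96: Pa²(3L − a)/(6EI) = 461.7/EI
  δ_0 = 972.8/EI
Flexibility coefficient — unit upward force at B: δ_{BB} = L³/(3EI) = 39.22/EI.
With EI = 19000 kN·m²: δ_0 = 0.051202 m and δ_{BB} = 0.002064 m/kN.
Compatibility — the spring shortens by R_B/k under the reaction it provides: δ_0 − R_B·δ_{BB} = R_B/k. With 1/k = 0.000093 m/kN, R_B = δ_0 / (δ_{BB} + 1/k) = 0.051202 / (0.002064 + 0.000093) = 23.73 kN.
Moment equilibrium about A: M_A = Σ(load moments about A) − R_B·L = 268.6 − 23.73×4.9 = 152.3 kN·m.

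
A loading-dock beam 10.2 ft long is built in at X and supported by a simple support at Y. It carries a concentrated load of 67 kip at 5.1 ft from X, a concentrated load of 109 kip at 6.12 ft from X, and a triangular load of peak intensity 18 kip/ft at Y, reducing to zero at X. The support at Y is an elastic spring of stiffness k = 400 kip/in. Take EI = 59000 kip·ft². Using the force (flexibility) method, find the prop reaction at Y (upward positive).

Release the roller at Y. Primary structure: cantilever fixed at X.
Downward deflection at the released point Y due to the loads:
  point load 67 at a = 5.1: Pa²(3L − a)/(6EI) = 7406/EI
  point load 109 at a = 6.12: Pa²(3L − a)/(6EI) = 16657/EI
  triangular load, peak 18 at the free end: 11w₀L⁴/(120EI) = 17860/EI
  δ_0 = 41923/EI
Tip deflection under a unit load at Y: L³/(3EI) = 353.7/EI.
With EI = 59000 kip·ft²: δ_0 = 0.71056 ft and δ_{YY} = 0.005996 ft/kip.
Compatibility — the spring shortens by R_Y/k under the reaction it provides: δ_0 − R_Y·δ_{YY} = R_Y/k. With 1/k = 1/(400×12) ft/kip = 0.000208 ft/kip, R_Y = δ_0 / (δ_{YY} + 1/k) = 0.71056 / (0.005996 + 0.000208) = 114.5 kip.

R_Y = 114.5 kip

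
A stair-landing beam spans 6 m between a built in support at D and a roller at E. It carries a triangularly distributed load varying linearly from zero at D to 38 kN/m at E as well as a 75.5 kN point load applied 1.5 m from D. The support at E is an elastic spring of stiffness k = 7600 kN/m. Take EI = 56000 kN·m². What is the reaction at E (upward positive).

Release the roller at E. Primary structure: cantilever fixed at D.
Primary-structure tip deflection at E by superposition:
  triangular load, peak 38 at the free end: 11w₀L⁴/(120EI) = 4514/EI
  point load 75.5 at a = 1.5: Pa²(3L − a)/(6EI) = 467.2/EI
  δ_0 = 4982/EI
Tip deflection under a unit load at E: L³/(3EI) = 72/EI.
With EI = 56000 kN·m²: δ_0 = 0.088956 m and δ_{EE} = 0.001286 m/kN.
Compatibility — the spring shortens by R_E/k under the reaction it provides: δ_0 − R_E·δ_{EE} = R_E/k. With 1/k = 0.000132 m/kN, R_E = δ_0 / (δ_{EE} + 1/k) = 0.088956 / (0.001286 + 0.000132) = 62.76 kN.

R_E = 62.76 kN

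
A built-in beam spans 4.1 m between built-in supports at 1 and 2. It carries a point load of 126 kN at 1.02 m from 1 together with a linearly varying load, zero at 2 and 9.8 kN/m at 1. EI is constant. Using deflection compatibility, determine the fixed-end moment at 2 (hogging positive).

M_2 = 29.51 kN·m

Release both end moments; the primary structure is a simply-supported span 12 with redundants M_1 and M_2.
On the primary (simply-supported) span, the end slopes from the loading are:
  at 1: point load 126 at a = 1.02: Pab(L + b)/(6LEI) = 115.5/EI
  at 2: point load 126 at a = 1.02: Pab(L + a)/(6LEI) = 82.39/EI
  at 1: triangular load, peak 9.8: w₀L³/(45EI) = 15.01/EI
  at 2: triangular load, peak 9.8: 7w₀L³/(360EI) = 13.13/EI
  θ_10 = 130.5/EI,  θ_20 = 95.52/EI
Flexibility coefficients: a unit moment at one end gives L/(3EI) there and L/(6EI) at the far end, so f₁₁ = f₂₂ = 1.367/EI and f₁₂ = f₂₁ = 0.6833/EI.
Compatibility — zero rotation at each built-in end:
  1.367 M_1 + 0.6833 M_2 = 130.5
  0.6833 M_1 + 1.367 M_2 = 95.52
Solving the pair gives M_1 = 80.76 kN·m and M_2 = 29.51 kN·m (hogging).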